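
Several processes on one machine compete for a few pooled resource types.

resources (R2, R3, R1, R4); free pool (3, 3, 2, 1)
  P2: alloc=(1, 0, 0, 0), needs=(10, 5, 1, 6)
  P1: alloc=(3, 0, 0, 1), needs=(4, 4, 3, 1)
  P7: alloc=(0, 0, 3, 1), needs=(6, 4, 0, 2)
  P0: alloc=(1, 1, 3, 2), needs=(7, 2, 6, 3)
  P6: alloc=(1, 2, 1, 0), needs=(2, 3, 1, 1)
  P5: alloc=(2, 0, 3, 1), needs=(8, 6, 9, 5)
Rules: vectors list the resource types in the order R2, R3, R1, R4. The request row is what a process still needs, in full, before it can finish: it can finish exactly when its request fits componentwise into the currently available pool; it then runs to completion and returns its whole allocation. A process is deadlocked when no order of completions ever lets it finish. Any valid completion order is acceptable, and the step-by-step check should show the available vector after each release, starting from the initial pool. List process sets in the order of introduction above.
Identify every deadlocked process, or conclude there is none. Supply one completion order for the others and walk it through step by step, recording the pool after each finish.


No process is deadlocked.
Key observation: P6 fits the free pool immediately, and its release cascades until everyone finishes.
The rest can finish in the order P6, P1, P7, P0, P5, P2. Walking it through:
  pool = (3, 3, 2, 1)
  P6 needs (2, 3, 1, 1) <= (3, 3, 2, 1) -> finishes; pool += (1, 2, 1, 0) = (4, 5, 3, 1)
  P1 needs (4, 4, 3, 1) <= (4, 5, 3, 1) -> finishes; pool += (3, 0, 0, 1) = (7, 5, 3, 2)
  P7 needs (6, 4, 0, 2) <= (7, 5, 3, 2) -> finishes; pool += (0, 0, 3, 1) = (7, 5, 6, 3)
  P0 needs (7, 2, 6, 3) <= (7, 5, 6, 3) -> finishes; pool += (1, 1, 3, 2) = (8, 6, 9, 5)
  P5 needs (8, 6, 9, 5) <= (8, 6, 9, 5) -> finishes; pool += (2, 0, 3, 1) = (10, 6, 12, 6)
  P2 needs (10, 5, 1, 6) <= (10, 6, 12, 6) -> finishes; pool += (1, 0, 0, 0) = (11, 6, 12, 6)


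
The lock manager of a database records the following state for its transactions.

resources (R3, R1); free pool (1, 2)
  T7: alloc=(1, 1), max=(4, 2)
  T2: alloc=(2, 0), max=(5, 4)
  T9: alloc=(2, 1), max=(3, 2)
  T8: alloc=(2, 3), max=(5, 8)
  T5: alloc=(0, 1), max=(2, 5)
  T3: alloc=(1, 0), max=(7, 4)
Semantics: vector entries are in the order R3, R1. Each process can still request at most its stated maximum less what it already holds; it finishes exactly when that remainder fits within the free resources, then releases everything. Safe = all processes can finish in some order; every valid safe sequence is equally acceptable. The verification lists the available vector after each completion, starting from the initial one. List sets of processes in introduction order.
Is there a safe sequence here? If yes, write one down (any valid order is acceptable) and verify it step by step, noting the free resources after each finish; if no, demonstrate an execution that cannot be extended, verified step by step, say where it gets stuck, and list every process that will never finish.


SAFE, for example via the order T9, T7, T5, T8, T3, T2.
Key observation: T9 marks the first exact bind of the order: its need (1, 1) fits the free (1, 2) with zero slack on a requested resource.
Step-by-step check:
  pool = (1, 2)
  run T9 (needs (1, 1), free (1, 2)); after release of (2, 1) the pool is (3, 3)
  run T7 (needs (3, 1), free (3, 3)); after release of (1, 1) the pool is (4, 4)
  run T5 (needs (2, 4), free (4, 4)); after release of (0, 1) the pool is (4, 5)
  run T8 (needs (3, 5), free (4, 5)); after release of (2, 3) the pool is (6, 8)
  run T3 (needs (6, 4), free (6, 8)); after release of (1, 0) the pool is (7, 8)
  run T2 (needs (3, 4), free (7, 8)); after release of (2, 0) the pool is (9, 8)


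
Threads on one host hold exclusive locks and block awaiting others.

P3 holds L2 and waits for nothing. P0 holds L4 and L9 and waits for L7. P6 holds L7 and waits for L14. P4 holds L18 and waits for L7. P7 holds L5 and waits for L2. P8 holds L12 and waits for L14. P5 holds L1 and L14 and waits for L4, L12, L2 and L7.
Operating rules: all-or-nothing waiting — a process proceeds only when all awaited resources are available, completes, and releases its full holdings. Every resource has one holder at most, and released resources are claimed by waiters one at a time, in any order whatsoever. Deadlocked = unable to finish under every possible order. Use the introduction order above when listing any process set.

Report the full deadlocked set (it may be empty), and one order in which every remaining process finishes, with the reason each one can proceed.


The deadlocked set is P0, P6, P4, P8 and P5.
Key observation: P0 -> P6 -> P5 -> P0 is a circular wait — nothing in it can go first; P8 is caught in further circular waits and P4 waits into the deadlock from upstream.
One completion order for the rest: P3, P7.
Verifying each step:
  P3: no waits; runs immediately, freeing L2
  run P7 (all its waits — L2 — are resolved); releases L5


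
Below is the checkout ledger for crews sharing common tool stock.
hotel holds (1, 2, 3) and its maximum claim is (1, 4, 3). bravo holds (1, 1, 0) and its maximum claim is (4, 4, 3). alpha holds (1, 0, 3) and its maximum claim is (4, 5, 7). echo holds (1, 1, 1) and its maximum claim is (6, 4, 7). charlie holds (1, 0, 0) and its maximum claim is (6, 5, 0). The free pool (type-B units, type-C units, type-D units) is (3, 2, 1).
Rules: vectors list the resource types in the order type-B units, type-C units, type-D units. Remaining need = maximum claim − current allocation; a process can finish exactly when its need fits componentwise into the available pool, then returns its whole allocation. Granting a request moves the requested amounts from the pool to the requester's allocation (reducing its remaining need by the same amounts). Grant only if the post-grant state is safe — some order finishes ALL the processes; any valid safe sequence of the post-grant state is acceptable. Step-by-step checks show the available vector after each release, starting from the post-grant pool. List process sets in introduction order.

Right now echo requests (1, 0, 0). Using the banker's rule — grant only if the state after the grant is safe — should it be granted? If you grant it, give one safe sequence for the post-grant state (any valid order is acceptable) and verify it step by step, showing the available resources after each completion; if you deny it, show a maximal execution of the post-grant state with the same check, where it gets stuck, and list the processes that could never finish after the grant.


GRANT. The post-grant state is safe; one safe sequence: hotel, bravo, alpha, echo, charlie.
Key observation: the grant leaves (2, 2, 1) free — enough for hotel, whose release restarts the cascade.
Verifying the post-grant state step by step:
  pool = (2, 2, 1)
  hotel: need (0, 2, 0) fits (2, 2, 1); releases (1, 2, 3), pool now (3, 4, 4)
  bravo: need (3, 3, 3) fits (3, 4, 4); releases (1, 1, 0), pool now (4, 5, 4)
  alpha: need (3, 5, 4) fits (4, 5, 4); releases (1, 0, 3), pool now (5, 5, 7)
  echo: need (4, 3, 6) fits (5, 5, 7); releases (2, 1, 1), pool now (7, 6, 8)
  charlie: need (5, 5, 0) fits (7, 6, 8); releases (1, 0, 0), pool now (8, 6, 8)


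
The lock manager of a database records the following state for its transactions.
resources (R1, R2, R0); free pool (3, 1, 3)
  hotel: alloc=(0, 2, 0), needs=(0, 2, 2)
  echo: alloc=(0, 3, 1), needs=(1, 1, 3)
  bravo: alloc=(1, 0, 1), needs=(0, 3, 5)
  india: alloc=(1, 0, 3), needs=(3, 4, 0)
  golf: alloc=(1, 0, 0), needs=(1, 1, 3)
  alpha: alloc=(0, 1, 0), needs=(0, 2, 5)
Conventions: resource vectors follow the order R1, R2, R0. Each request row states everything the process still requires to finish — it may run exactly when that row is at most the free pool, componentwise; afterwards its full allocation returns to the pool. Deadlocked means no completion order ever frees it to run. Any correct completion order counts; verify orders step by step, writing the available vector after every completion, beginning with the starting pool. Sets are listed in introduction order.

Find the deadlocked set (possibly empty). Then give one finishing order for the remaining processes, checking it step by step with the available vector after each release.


No process is deadlocked.
Key observation: beginning at echo, releases accumulate fast enough that every process eventually fits.
The rest can finish in the order echo, india, bravo, hotel, golf, alpha. Walking it through:
  pool = (3, 1, 3)
  echo needs (1, 1, 3) <= (3, 1, 3) -> finishes; pool += (0, 3, 1) = (3, 4, 4)
  india needs (3, 4, 0) <= (3, 4, 4) -> finishes; pool += (1, 0, 3) = (4, 4, 7)
  bravo needs (0, 3, 5) <= (4, 4, 7) -> finishes; pool += (1, 0, 1) = (5, 4, 8)
  hotel needs (0, 2, 2) <= (5, 4, 8) -> finishes; pool += (0, 2, 0) = (5, 6, 8)
  golf needs (1, 1, 3) <= (5, 6, 8) -> finishes; pool += (1, 0, 0) = (6, 6, 8)
  alpha needs (0, 2, 5) <= (6, 6, 8) -> finishes; pool += (0, 1, 0) = (6, 7, 8)


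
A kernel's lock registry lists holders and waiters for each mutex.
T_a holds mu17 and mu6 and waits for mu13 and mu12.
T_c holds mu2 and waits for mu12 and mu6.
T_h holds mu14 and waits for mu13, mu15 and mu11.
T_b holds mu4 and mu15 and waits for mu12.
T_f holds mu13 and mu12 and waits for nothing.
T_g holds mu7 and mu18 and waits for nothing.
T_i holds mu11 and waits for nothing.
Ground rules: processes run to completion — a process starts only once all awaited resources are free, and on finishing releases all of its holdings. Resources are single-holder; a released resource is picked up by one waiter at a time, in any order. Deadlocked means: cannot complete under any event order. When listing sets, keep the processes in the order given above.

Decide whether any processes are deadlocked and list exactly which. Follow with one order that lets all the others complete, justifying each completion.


Nothing here is deadlocked.
Key observation: although several processes wait, no cycle exists — each chain bottoms out at a free runner.
One completion order for the rest: T_g, T_f, T_a, T_b, T_c, T_i, T_h.
Verifying each step:
  T_g waits on nothing -> runs at once and releases mu7 and mu18
  T_f waits on nothing -> runs at once and releases mu13 and mu12
  run T_a (all its waits — mu13 and mu12 — are resolved); releases mu17 and mu6
  run T_b (all its waits — mu12 — are resolved); releases mu4 and mu15
  run T_c (all its waits — mu12 and mu6 — are resolved); releases mu2
  T_i waits on nothing -> runs at once and releases mu11
  run T_h (all its waits — mu13, mu15 and mu11 — are resolved); releases mu14


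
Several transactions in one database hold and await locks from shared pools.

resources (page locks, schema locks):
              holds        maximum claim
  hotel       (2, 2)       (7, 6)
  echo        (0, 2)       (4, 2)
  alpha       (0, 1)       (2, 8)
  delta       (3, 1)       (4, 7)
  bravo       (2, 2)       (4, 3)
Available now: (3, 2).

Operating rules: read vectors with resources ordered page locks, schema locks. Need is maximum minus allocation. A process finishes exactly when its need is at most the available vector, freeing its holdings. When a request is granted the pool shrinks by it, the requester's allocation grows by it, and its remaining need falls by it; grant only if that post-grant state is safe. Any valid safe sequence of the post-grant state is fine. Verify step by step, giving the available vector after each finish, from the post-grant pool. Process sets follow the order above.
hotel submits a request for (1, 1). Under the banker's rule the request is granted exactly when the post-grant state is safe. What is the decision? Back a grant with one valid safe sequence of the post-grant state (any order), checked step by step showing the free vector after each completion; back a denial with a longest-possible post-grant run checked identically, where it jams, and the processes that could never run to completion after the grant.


GRANT — the state after the grant stays safe, e.g. via bravo, hotel, delta, echo, alpha.
Key observation: even at the reduced pool (2, 1), bravo fits immediately, so safety survives the grant.
Check on the post-grant state, step by step:
  pool = (2, 1)
  run bravo (needs (2, 1), free (2, 1)); after release of (2, 2) the pool is (4, 3)
  run hotel (needs (4, 3), free (4, 3)); after release of (3, 3) the pool is (7, 6)
  run delta (needs (1, 6), free (7, 6)); after release of (3, 1) the pool is (10, 7)
  run echo (needs (4, 0), free (10, 7)); after release of (0, 2) the pool is (10, 9)
  run alpha (needs (2, 7), free (10, 9)); after release of (0, 1) the pool is (10, 10)


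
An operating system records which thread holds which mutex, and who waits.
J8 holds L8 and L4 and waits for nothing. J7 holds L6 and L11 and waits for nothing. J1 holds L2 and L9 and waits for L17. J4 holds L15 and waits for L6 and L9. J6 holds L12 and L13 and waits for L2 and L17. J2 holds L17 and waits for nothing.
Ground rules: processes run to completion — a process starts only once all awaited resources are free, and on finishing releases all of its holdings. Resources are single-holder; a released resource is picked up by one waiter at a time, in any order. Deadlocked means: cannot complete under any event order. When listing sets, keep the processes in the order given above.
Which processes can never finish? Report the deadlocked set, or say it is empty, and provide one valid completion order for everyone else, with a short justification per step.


Nothing here is deadlocked.
Key observation: the wait relation is loop-free; peeling off processes with no waits unwinds the whole state.
The rest can finish in the order J7, J2, J1, J4, J6, J8.
Walking it through:
  run J7 (it waits on nothing); releases L6 and L11
  run J2 (it waits on nothing); releases L17
  J1: everything it awaited (L17) is free; runs, freeing L2 and L9
  J4: everything it awaited (L6 and L9) is free; runs, freeing L15
  J6: everything it awaited (L2 and L17) is free; runs, freeing L12 and L13
  run J8 (it waits on nothing); releases L8 and L4


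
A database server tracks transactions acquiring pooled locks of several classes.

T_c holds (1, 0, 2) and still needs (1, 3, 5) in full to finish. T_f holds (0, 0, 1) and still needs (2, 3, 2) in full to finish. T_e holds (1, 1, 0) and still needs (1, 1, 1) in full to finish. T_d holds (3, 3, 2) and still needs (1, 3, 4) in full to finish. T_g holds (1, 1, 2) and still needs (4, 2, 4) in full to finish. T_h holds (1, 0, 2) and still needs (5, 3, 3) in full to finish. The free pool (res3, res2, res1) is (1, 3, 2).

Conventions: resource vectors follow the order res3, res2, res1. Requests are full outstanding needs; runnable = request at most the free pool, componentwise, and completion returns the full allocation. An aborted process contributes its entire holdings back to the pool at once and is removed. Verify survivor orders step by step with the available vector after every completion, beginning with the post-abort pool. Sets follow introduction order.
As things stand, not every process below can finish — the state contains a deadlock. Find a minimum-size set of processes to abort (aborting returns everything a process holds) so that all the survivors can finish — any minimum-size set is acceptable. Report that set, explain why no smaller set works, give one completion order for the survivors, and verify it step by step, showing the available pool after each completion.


The answer: abort T_g.
Key observation: aborting T_g returns (1, 1, 2), and T_d — hopeless before — runs at step 1 with the returned capacity in the pool.
Minimality: the empty abort set fails — the state is deadlocked as it stands.
Survivors finish in the order: T_d, T_f, T_c, T_e, T_h. Step-by-step check (pool after the aborts first):
  pool = (2, 4, 4)
  T_d needs (1, 3, 4) <= (2, 4, 4) -> finishes; pool += (3, 3, 2) = (5, 7, 6)
  T_f needs (2, 3, 2) <= (5, 7, 6) -> finishes; pool += (0, 0, 1) = (5, 7, 7)
  T_c needs (1, 3, 5) <= (5, 7, 7) -> finishes; pool += (1, 0, 2) = (6, 7, 9)
  T_e needs (1, 1, 1) <= (6, 7, 9) -> finishes; pool += (1, 1, 0) = (7, 8, 9)
  T_h needs (5, 3, 3) <= (7, 8, 9) -> finishes; pool += (1, 0, 2) = (8, 8, 11)


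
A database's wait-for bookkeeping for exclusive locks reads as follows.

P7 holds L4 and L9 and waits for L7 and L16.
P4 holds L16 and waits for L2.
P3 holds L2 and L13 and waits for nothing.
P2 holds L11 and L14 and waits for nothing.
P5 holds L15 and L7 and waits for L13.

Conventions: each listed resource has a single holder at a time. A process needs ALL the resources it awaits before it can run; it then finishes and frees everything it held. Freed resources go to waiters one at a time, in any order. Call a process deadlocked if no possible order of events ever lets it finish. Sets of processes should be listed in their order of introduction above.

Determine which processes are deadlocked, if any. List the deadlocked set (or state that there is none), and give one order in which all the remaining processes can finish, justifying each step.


The deadlocked set is empty.
Key observation: no waiting chain loops back on itself — every chain ends at a process that waits on nothing, so everyone eventually runs.
A valid finishing order for the others: P2, P3, P4, P5, P7.
Check, step by step:
  P2: no waits; runs immediately, freeing L11 and L14
  P3: no waits; runs immediately, freeing L2 and L13
  run P4 (all its waits — L2 — are resolved); releases L16
  run P5 (all its waits — L13 — are resolved); releases L15 and L7
  run P7 (all its waits — L7 and L16 — are resolved); releases L4 and L9


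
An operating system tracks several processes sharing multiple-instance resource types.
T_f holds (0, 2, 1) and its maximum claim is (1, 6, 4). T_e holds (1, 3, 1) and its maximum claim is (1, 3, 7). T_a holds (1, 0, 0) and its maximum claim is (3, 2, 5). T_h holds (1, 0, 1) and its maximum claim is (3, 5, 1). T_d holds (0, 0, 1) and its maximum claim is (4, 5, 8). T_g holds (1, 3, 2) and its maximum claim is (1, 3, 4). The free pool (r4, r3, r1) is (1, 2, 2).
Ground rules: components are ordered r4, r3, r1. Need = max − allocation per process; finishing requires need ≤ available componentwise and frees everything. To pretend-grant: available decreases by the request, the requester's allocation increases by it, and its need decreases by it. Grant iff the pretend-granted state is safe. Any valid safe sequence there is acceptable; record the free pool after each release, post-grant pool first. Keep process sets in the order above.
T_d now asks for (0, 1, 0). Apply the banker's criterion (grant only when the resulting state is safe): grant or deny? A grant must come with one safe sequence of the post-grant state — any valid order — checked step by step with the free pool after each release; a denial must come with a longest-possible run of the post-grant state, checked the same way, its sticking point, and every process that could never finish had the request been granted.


GRANT. The post-grant state is safe; one safe sequence: T_g, T_f, T_h, T_a, T_e, T_d.
Key observation: after the grant the pool drops to (1, 1, 2), which still lets T_g finish first and unwind the rest.
Step-by-step check of the post-grant state:
  pool = (1, 1, 2)
  T_g: need (0, 0, 2) fits (1, 1, 2); releases (1, 3, 2), pool now (2, 4, 4)
  T_f: need (1, 4, 3) fits (2, 4, 4); releases (0, 2, 1), pool now (2, 6, 5)
  T_h: need (2, 5, 0) fits (2, 6, 5); releases (1, 0, 1), pool now (3, 6, 6)
  T_a: need (2, 2, 5) fits (3, 6, 6); releases (1, 0, 0), pool now (4, 6, 6)
  T_e: need (0, 0, 6) fits (4, 6, 6); releases (1, 3, 1), pool now (5, 9, 7)
  T_d: need (4, 4, 7) fits (5, 9, 7); releases (0, 1, 1), pool now (5, 10, 8)


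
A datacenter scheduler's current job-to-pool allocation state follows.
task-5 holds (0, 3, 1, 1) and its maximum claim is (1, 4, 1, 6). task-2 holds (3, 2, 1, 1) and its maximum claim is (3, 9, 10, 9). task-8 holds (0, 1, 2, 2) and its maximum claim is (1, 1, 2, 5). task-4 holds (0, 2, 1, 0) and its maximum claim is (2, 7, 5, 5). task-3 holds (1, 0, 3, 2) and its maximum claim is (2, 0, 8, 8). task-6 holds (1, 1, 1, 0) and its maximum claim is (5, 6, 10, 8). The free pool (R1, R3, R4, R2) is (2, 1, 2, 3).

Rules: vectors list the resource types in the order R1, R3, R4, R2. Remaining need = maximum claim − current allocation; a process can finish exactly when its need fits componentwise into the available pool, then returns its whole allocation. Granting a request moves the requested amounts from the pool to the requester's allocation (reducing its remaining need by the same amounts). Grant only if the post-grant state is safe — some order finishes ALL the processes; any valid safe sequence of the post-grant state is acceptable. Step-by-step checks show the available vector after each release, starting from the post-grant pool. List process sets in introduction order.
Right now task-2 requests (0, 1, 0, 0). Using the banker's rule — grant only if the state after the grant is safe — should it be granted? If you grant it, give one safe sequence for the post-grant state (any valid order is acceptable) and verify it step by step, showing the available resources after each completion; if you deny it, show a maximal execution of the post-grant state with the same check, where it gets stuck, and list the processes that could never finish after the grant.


DENY. Granting would leave the state unsafe.
Key observation: the pool after task-8, task-5, task-3 is (3, 4, 8, 8); every surviving request exceeds it in R3, so progress ends there.
Pretend the grant happened; the run task-8, task-5, task-3 goes as far as possible. Check, step by step:
  pool = (2, 0, 2, 3)
  task-8: need (1, 0, 0, 3) fits (2, 0, 2, 3); releases (0, 1, 2, 2), pool now (2, 1, 4, 5)
  task-5: need (1, 1, 0, 5) fits (2, 1, 4, 5); releases (0, 3, 1, 1), pool now (2, 4, 5, 6)
  task-3: need (1, 0, 5, 6) fits (2, 4, 5, 6); releases (1, 0, 3, 2), pool now (3, 4, 8, 8)
  task-2 cannot run: need (0, 6, 9, 8) vs free (3, 4, 8, 8) (insufficient R3 and R4)
  task-4 cannot run: need (2, 5, 4, 5) vs free (3, 4, 8, 8) (insufficient R3)
  task-6 cannot run: need (4, 5, 9, 8) vs free (3, 4, 8, 8) (insufficient R1, R3 and R4)
Had the request been granted, task-2, task-4 and task-6 could never finish.


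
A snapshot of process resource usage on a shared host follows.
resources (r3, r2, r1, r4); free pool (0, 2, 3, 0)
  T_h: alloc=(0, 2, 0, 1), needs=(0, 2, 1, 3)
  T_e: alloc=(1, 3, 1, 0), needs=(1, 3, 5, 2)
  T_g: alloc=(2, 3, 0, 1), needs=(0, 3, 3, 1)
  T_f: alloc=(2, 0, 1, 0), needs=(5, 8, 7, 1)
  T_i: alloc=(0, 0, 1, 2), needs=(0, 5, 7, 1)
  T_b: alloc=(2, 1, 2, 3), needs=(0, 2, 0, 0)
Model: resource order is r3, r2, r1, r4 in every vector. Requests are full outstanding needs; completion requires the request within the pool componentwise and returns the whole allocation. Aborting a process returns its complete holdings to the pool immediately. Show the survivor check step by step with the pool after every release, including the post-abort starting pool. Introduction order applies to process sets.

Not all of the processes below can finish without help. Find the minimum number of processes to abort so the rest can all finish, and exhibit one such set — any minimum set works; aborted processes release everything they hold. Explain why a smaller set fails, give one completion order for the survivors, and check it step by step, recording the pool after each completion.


Abort T_f.
Key observation: before aborting T_f, T_i was permanently blocked — no order could ever run it; afterwards it completes at step 5.
Why nothing smaller works: aborting no one leaves the state deadlocked as given.
The survivors complete as T_b, T_h, T_g, T_e, T_i. Verifying each step (starting from the post-abort pool):
  pool = (2, 2, 4, 0)
  T_b: need (0, 2, 0, 0) fits (2, 2, 4, 0); releases (2, 1, 2, 3), pool now (4, 3, 6, 3)
  T_h: need (0, 2, 1, 3) fits (4, 3, 6, 3); releases (0, 2, 0, 1), pool now (4, 5, 6, 4)
  T_g: need (0, 3, 3, 1) fits (4, 5, 6, 4); releases (2, 3, 0, 1), pool now (6, 8, 6, 5)
  T_e: need (1, 3, 5, 2) fits (6, 8, 6, 5); releases (1, 3, 1, 0), pool now (7, 11, 7, 5)
  T_i: need (0, 5, 7, 1) fits (7, 11, 7, 5); releases (0, 0, 1, 2), pool now (7, 11, 8, 7)


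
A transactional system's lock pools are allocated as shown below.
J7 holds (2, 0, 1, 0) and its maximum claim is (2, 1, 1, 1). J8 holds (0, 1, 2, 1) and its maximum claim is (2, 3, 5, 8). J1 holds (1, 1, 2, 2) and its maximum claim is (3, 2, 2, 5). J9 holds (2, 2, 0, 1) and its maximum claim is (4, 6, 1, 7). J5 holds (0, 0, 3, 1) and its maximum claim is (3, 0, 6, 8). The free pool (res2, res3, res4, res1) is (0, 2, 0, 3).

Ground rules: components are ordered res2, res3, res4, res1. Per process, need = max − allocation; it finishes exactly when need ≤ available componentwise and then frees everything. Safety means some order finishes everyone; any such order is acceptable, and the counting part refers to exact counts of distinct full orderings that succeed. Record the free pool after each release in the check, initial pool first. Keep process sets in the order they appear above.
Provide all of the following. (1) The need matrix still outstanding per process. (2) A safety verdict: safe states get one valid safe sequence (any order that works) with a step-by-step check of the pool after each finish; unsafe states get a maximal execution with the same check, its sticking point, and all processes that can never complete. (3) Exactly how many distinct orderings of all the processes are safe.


(1) Outstanding need per process (order res2, res3, res4, res1):
  J7: (0, 1, 0, 1)
  J8: (2, 2, 3, 7)
  J1: (2, 1, 0, 3)
  J9: (2, 4, 1, 6)
  J5: (3, 0, 3, 7)
(2) The state is UNSAFE.
Key observation: after J7, J1 complete, (3, 3, 3, 5) is the best the pool ever gets, yet each leftover process wants more res1.
Going as far as possible: J7, J1; after that, nothing fits. Step-by-step check:
  pool = (0, 2, 0, 3)
  J7 needs (0, 1, 0, 1) <= (0, 2, 0, 3) -> finishes; pool += (2, 0, 1, 0) = (2, 2, 1, 3)
  J1 needs (2, 1, 0, 3) <= (2, 2, 1, 3) -> finishes; pool += (1, 1, 2, 2) = (3, 3, 3, 5)
  J8 still needs (2, 2, 3, 7) but only (3, 3, 3, 5) is free — short on res1
  J9 still needs (2, 4, 1, 6) but only (3, 3, 3, 5) is free — short on res3 and res1
  J5 still needs (3, 0, 3, 7) but only (3, 3, 3, 5) is free — short on res1
Never able to finish: J8, J9 and J5.
(3) Precisely 0 of the possible complete orderings are safe sequences.


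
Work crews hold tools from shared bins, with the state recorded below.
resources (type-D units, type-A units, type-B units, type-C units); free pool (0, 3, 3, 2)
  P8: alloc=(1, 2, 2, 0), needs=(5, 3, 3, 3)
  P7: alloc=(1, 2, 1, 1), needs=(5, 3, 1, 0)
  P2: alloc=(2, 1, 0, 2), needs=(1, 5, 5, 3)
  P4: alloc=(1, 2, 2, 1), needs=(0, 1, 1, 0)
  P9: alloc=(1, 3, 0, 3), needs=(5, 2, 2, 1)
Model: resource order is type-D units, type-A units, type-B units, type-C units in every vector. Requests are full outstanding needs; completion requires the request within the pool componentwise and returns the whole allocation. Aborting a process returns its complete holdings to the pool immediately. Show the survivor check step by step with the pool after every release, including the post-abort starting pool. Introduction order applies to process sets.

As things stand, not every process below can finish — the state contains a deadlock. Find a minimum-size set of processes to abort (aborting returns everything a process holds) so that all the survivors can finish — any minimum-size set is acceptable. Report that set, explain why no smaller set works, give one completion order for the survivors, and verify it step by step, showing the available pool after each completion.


Minimum abort set: P7 and P9.
Key observation: P8 had no path to completion before; after the abort of P7 and P9 ((2, 5, 1, 4) returned), step 3 is where it fits.
No one abort is enough; case by case: P8 alone leaves P7 blocked (short on type-D units); P7 alone leaves P8 blocked (short on type-D units); P2 alone leaves P8 blocked (short on type-D units); P4 alone leaves P8 blocked (short on type-D units); P9 alone leaves P8 blocked (short on type-D units).
Survivors finish in the order: P4, P2, P8. Check, step by step (pool after the aborts first):
  pool = (2, 8, 4, 6)
  run P4 (needs (0, 1, 1, 0), free (2, 8, 4, 6)); after release of (1, 2, 2, 1) the pool is (3, 10, 6, 7)
  run P2 (needs (1, 5, 5, 3), free (3, 10, 6, 7)); after release of (2, 1, 0, 2) the pool is (5, 11, 6, 9)
  run P8 (needs (5, 3, 3, 3), free (5, 11, 6, 9)); after release of (1, 2, 2, 0) the pool is (6, 13, 8, 9)


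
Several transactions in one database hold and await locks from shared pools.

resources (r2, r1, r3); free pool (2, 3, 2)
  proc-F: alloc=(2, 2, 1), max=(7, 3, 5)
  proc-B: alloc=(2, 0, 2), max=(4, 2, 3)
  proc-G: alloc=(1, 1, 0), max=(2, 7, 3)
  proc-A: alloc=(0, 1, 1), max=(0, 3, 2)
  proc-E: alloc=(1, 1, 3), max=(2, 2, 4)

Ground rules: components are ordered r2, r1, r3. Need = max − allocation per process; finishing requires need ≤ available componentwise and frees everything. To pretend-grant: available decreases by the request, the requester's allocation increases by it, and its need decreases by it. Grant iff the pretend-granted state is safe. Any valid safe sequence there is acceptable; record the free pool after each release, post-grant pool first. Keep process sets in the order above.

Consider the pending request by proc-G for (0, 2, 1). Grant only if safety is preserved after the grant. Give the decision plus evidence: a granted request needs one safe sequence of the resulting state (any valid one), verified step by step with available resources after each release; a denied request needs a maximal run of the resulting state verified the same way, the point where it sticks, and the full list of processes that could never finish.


GRANT: granting preserves safety; a valid post-grant sequence is proc-E, proc-A, proc-B, proc-F, proc-G.
Key observation: even at the reduced pool (2, 1, 1), proc-E fits immediately, so safety survives the grant.
Verifying the post-grant state step by step:
  pool = (2, 1, 1)
  run proc-E (needs (1, 1, 1), free (2, 1, 1)); after release of (1, 1, 3) the pool is (3, 2, 4)
  run proc-A (needs (0, 2, 1), free (3, 2, 4)); after release of (0, 1, 1) the pool is (3, 3, 5)
  run proc-B (needs (2, 2, 1), free (3, 3, 5)); after release of (2, 0, 2) the pool is (5, 3, 7)
  run proc-F (needs (5, 1, 4), free (5, 3, 7)); after release of (2, 2, 1) the pool is (7, 5, 8)
  run proc-G (needs (1, 4, 2), free (7, 5, 8)); after release of (1, 3, 1) the pool is (8, 8, 9)


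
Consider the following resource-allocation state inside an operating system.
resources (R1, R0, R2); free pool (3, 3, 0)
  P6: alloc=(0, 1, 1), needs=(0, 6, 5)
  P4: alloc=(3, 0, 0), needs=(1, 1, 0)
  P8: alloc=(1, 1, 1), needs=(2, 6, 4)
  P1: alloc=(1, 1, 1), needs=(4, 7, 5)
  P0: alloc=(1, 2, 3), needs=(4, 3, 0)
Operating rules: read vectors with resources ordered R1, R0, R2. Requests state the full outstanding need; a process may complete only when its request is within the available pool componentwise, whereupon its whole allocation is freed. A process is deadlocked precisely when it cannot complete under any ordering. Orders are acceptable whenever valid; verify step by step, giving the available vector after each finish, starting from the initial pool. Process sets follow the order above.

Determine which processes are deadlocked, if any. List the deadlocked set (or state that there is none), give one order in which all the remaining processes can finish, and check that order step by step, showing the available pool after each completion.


Deadlocked: P6, P8 and P1.
Key observation: after P4, P0 complete, (7, 5, 3) is the best the pool ever gets, yet each leftover process wants more R0.
One completion order for the rest: P4, P0. Walking it through:
  pool = (3, 3, 0)
  P4 needs (1, 1, 0) <= (3, 3, 0) -> finishes; pool += (3, 0, 0) = (6, 3, 0)
  P0 needs (4, 3, 0) <= (6, 3, 0) -> finishes; pool += (1, 2, 3) = (7, 5, 3)
The stuck group stays short no matter what:
  blocked: P6 wants (0, 6, 5), pool (7, 5, 3) — not enough R0 and R2
  blocked: P8 wants (2, 6, 4), pool (7, 5, 3) — not enough R0 and R2
  blocked: P1 wants (4, 7, 5), pool (7, 5, 3) — not enough R0 and R2


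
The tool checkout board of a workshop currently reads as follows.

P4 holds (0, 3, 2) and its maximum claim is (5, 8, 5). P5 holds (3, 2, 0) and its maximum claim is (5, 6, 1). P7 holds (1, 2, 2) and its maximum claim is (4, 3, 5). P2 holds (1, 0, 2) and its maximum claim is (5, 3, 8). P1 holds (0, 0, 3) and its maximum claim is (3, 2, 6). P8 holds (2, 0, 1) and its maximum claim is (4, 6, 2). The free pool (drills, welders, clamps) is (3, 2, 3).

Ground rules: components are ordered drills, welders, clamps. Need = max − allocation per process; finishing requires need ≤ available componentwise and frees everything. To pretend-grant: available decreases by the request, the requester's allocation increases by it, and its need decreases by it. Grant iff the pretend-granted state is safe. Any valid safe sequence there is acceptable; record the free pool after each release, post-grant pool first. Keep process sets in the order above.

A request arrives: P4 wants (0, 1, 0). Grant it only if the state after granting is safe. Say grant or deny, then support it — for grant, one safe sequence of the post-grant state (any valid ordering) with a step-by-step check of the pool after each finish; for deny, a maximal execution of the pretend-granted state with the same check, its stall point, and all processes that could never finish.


DENY. Granting would leave the state unsafe.
Key observation: the pool after P7, P1, P2 is (5, 3, 10); every surviving request exceeds it in welders, so progress ends there.
Pretend the grant happened; the run P7, P1, P2 goes as far as possible. Step-by-step check:
  pool = (3, 1, 3)
  P7 needs (3, 1, 3) <= (3, 1, 3) -> finishes; pool += (1, 2, 2) = (4, 3, 5)
  P1 needs (3, 2, 3) <= (4, 3, 5) -> finishes; pool += (0, 0, 3) = (4, 3, 8)
  P2 needs (4, 3, 6) <= (4, 3, 8) -> finishes; pool += (1, 0, 2) = (5, 3, 10)
  blocked: P4 wants (5, 4, 3), pool (5, 3, 10) — not enough welders
  blocked: P5 wants (2, 4, 1), pool (5, 3, 10) — not enough welders
  blocked: P8 wants (2, 6, 1), pool (5, 3, 10) — not enough welders
Had the request been granted, P4, P5 and P8 could never finish.


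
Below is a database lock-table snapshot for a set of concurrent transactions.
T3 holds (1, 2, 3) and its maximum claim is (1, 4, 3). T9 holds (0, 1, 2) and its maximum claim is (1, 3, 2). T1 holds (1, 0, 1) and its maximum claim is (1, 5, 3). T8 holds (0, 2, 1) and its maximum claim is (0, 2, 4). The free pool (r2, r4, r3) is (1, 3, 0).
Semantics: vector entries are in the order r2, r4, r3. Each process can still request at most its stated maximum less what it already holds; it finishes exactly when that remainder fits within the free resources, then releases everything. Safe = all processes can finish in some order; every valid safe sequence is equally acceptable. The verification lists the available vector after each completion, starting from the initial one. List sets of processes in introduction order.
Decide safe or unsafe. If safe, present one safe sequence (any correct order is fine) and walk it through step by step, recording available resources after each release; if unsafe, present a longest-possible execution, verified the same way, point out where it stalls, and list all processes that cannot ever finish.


SAFE — a valid safe sequence is T3, T8, T1, T9.
Key observation: T8 is the earliest step where a requested resource binds exactly: need (0, 0, 3), pool (2, 5, 3) at its turn.
Walking it through:
  pool = (1, 3, 0)
  run T3 (needs (0, 2, 0), free (1, 3, 0)); after release of (1, 2, 3) the pool is (2, 5, 3)
  run T8 (needs (0, 0, 3), free (2, 5, 3)); after release of (0, 2, 1) the pool is (2, 7, 4)
  run T1 (needs (0, 5, 2), free (2, 7, 4)); after release of (1, 0, 1) the pool is (3, 7, 5)
  run T9 (needs (1, 2, 0), free (3, 7, 5)); after release of (0, 1, 2) the pool is (3, 8, 7)


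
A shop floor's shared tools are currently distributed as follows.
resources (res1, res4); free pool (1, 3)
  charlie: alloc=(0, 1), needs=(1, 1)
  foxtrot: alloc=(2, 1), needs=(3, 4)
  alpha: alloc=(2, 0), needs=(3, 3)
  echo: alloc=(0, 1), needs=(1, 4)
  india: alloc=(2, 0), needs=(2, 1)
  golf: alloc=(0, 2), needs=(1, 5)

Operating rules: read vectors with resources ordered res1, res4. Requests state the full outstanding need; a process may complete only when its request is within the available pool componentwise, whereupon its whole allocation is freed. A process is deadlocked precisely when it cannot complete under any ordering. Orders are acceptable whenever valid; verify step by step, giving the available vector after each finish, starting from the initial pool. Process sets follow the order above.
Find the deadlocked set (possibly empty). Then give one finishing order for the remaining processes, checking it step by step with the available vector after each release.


Deadlocked: foxtrot, alpha and india.
Key observation: res1 is the bottleneck — with charlie, echo, golf done the pool holds (1, 7), short of every remaining need.
One completion order for the rest: charlie, echo, golf. Step-by-step check:
  pool = (1, 3)
  charlie: need (1, 1) fits (1, 3); releases (0, 1), pool now (1, 4)
  echo: need (1, 4) fits (1, 4); releases (0, 1), pool now (1, 5)
  golf: need (1, 5) fits (1, 5); releases (0, 2), pool now (1, 7)
The stuck group stays short no matter what:
  blocked: foxtrot wants (3, 4), pool (1, 7) — not enough res1
  blocked: alpha wants (3, 3), pool (1, 7) — not enough res1
  blocked: india wants (2, 1), pool (1, 7) — not enough res1


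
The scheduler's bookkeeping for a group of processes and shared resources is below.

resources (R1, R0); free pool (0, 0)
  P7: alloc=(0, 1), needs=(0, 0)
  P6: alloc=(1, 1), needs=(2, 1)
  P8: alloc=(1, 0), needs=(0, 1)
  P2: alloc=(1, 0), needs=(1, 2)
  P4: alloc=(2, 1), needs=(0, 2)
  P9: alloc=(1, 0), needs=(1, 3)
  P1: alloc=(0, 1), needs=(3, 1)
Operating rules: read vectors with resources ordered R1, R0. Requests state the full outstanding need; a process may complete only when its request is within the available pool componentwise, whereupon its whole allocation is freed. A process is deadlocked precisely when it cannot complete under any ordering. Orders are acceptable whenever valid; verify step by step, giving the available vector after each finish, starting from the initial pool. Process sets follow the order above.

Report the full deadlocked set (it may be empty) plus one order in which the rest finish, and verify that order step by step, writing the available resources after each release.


The deadlocked set is P6, P2, P4, P9 and P1.
Key observation: after P7, P8 the pool peaks at (1, 1), and each blocked process is short somewhere: P6 on R1; P2 on R0; P4 on R0; P9 on R0; P1 on R1.
The rest can finish in the order P7, P8. Verifying each step:
  pool = (0, 0)
  run P7 (needs (0, 0), free (0, 0)); after release of (0, 1) the pool is (0, 1)
  run P8 (needs (0, 1), free (0, 1)); after release of (1, 0) the pool is (1, 1)
The stuck group stays short no matter what:
  P6 cannot run: need (2, 1) vs free (1, 1) (insufficient R1)
  P2 cannot run: need (1, 2) vs free (1, 1) (insufficient R0)
  P4 cannot run: need (0, 2) vs free (1, 1) (insufficient R0)
  P9 cannot run: need (1, 3) vs free (1, 1) (insufficient R0)
  P1 cannot run: need (3, 1) vs free (1, 1) (insufficient R1)


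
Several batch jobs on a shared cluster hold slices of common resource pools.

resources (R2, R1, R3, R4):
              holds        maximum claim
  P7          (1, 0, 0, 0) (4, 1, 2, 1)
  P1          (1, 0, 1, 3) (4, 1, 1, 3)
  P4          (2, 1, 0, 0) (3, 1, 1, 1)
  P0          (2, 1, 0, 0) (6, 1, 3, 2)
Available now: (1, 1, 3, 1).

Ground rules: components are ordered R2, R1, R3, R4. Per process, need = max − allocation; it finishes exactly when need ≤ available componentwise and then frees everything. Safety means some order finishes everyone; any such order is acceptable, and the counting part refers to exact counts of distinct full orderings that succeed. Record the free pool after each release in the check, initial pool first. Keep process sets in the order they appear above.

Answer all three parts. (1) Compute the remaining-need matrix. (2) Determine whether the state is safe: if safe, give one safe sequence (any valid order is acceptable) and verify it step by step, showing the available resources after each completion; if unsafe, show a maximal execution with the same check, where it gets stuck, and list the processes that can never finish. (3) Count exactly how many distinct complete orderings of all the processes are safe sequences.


(1) Outstanding need per process (order R2, R1, R3, R4):
  P7: (3, 1, 2, 1)
  P1: (3, 1, 0, 0)
  P4: (1, 0, 1, 1)
  P0: (4, 0, 3, 2)
(2) SAFE, for example via the order P4, P1, P7, P0.
Key observation: P4 marks the first exact bind of the order: its need (1, 0, 1, 1) fits the free (1, 1, 3, 1) with zero slack on a requested resource.
Step-by-step check:
  pool = (1, 1, 3, 1)
  P4: need (1, 0, 1, 1) fits (1, 1, 3, 1); releases (2, 1, 0, 0), pool now (3, 2, 3, 1)
  P1: need (3, 1, 0, 0) fits (3, 2, 3, 1); releases (1, 0, 1, 3), pool now (4, 2, 4, 4)
  P7: need (3, 1, 2, 1) fits (4, 2, 4, 4); releases (1, 0, 0, 0), pool now (5, 2, 4, 4)
  P0: need (4, 0, 3, 2) fits (5, 2, 4, 4); releases (2, 1, 0, 0), pool now (7, 3, 4, 4)
(3) Precisely 3 of the possible complete orderings are safe sequences.
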